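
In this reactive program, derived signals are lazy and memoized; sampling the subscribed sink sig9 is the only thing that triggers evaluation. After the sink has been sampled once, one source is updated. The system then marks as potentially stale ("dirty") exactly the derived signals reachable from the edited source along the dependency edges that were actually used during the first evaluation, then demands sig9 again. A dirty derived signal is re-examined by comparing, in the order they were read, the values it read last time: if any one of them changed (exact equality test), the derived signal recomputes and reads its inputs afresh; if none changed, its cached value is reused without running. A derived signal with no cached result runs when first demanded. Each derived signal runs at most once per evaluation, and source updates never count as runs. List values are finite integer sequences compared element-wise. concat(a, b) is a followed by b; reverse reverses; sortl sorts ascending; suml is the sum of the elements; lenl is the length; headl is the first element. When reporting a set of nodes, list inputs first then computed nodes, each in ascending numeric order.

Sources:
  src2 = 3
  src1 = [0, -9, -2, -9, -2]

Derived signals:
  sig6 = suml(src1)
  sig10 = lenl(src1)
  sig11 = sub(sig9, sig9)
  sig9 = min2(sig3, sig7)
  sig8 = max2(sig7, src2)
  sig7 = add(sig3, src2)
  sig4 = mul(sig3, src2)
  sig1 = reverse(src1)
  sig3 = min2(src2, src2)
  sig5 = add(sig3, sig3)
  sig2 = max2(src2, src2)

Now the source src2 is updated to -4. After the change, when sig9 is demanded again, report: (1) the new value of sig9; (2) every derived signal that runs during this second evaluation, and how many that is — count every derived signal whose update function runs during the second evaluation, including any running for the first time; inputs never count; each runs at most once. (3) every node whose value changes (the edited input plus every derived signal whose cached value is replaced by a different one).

First demand of the output computes:
  sig3 = min2(3, 3) = 3
  sig7 = add(3, 3) = 6
  sig9 = min2(3, 6) = 3

After the edit, cleaning proceeds:
  sig3: a read changed (src2 3->-4; src2 3->-4) — executes, giving -4.
  sig7: a read changed (sig3 3->-4; src2 3->-4) — executes, giving -8.
  sig9: a read changed (sig3 3->-4; sig7 6->-8) — executes, giving -8.

Demanding sig9 again yields -8.
3 derived signals run: sig3, sig7, sig9.
The nodes whose values change: src2, sig3, sig7, sig9.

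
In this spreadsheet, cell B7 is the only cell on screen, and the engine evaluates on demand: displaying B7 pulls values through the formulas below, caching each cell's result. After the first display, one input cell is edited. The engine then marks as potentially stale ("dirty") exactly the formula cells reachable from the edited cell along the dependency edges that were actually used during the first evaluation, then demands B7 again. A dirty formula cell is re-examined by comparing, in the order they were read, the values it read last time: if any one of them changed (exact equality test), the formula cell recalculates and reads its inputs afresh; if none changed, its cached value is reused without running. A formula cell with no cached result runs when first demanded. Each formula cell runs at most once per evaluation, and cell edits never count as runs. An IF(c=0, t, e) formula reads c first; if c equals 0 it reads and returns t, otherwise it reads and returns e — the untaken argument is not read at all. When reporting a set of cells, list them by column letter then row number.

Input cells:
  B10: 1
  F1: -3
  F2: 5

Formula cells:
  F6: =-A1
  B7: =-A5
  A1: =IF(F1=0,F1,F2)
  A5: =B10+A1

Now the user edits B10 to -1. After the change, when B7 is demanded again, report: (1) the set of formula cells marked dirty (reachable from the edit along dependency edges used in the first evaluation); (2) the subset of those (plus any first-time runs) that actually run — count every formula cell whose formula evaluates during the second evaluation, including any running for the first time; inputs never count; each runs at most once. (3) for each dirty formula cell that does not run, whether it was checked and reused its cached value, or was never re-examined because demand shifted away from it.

Initial pass — values computed on the first demand:
  A1 = IF(F1=0: F1=-3 -> else branch F2) = 5
  A5 = 1 + 5 = 6
  B7 = -(6) = -6

Second demand — change propagation:
  A5: re-runs because B10 1->-1; new result 4.
  B7: re-runs because A5 6->4; new result -4.

Dirty set: A5, B7.
Run set: A5, B7 (2 run).
All dirty formula cells ended up running.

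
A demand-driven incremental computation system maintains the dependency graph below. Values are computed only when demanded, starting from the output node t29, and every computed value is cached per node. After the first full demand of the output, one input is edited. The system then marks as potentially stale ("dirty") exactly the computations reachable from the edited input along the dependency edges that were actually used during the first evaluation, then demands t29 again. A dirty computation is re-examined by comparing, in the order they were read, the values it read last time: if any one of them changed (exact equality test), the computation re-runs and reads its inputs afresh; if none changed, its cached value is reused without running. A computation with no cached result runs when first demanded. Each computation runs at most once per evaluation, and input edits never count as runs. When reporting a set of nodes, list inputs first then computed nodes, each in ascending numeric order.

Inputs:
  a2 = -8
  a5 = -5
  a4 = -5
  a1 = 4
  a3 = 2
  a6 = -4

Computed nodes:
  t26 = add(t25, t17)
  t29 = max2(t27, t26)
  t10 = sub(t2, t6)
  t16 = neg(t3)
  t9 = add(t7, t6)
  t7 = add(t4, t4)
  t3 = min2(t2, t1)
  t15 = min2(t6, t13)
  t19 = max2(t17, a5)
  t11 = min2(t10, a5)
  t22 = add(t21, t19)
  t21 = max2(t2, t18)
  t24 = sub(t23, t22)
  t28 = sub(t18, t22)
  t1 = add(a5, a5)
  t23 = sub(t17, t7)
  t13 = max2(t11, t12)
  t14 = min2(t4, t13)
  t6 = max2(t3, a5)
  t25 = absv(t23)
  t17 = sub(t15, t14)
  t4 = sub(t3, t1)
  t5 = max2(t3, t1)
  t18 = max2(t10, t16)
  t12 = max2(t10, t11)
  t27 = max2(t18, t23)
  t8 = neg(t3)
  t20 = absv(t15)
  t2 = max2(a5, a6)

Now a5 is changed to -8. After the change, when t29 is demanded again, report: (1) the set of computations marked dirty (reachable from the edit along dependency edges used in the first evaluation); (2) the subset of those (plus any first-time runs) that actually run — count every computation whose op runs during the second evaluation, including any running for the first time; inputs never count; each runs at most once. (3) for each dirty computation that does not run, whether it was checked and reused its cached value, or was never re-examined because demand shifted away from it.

First evaluation (everything demanded from the output):
  t1 = add(-5, -5) = -10
  t2 = max2(-5, -4) = -4
  t3 = min2(-4, -10) = -10
  t4 = sub(-10, -10) = 0
  t6 = max2(-10, -5) = -5
  t7 = add(0, 0) = 0
  t10 = sub(-4, -5) = 1
  t11 = min2(1, -5) = -5
  t12 = max2(1, -5) = 1
  t13 = max2(-5, 1) = 1
  t14 = min2(0, 1) = 0
  t15 = min2(-5, 1) = -5
  t16 = neg(-10) = 10
  t17 = sub(-5, 0) = -5
  t18 = max2(1, 10) = 10
  t23 = sub(-5, 0) = -5
  t25 = absv(-5) = 5
  t26 = add(5, -5) = 0
  t27 = max2(10, -5) = 10
  t29 = max2(10, 0) = 10

Propagation after the edit:
  t1: runs — a5 -5->-8; a5 -5->-8; result -16.
  t2: runs — a5 -5->-8; result -4 (same value as before).
  t3: runs — t1 -10->-16; result -16.
  t4: runs — t3 -10->-16; t1 -10->-16; result 0 (same value as before).
  t6: runs — t3 -10->-16; a5 -5->-8; result -8.
  t7: checked — values it read are unchanged (t4 unchanged, t4 unchanged); reused cached 0 without running.
  t10: runs — t6 -5->-8; result 4.
  t11: runs — t10 1->4; a5 -5->-8; result -8.
  t12: runs — t10 1->4; t11 -5->-8; result 4.
  t13: runs — t11 -5->-8; t12 1->4; result 4.
  t14: runs — t13 1->4; result 0 (same value as before).
  t15: runs — t6 -5->-8; t13 1->4; result -8.
  t16: runs — t3 -10->-16; result 16.
  t17: runs — t15 -5->-8; result -8.
  t18: runs — t10 1->4; t16 10->16; result 16.
  t23: runs — t17 -5->-8; result -8.
  t25: runs — t23 -5->-8; result 8.
  t26: runs — t25 5->8; t17 -5->-8; result 0 (same value as before).
  t27: runs — t18 10->16; t23 -5->-8; result 16.
  t29: runs — t27 10->16; result 16.

Key observation: the cutoff stops propagation at t7 — its inputs' values are unchanged, so it reuses its cache.

Marked dirty: t1, t2, t3, t4, t6, t7, t10, t11, t12, t13, t14, t15, t16, t17, t18, t23, t25, t26, t27, t29.
Computations that run: t1, t2, t3, t4, t6, t10, t11, t12, t13, t14, t15, t16, t17, t18, t23, t25, t26, t27, t29 — 19 in total.
Checked but reused from cache: t7.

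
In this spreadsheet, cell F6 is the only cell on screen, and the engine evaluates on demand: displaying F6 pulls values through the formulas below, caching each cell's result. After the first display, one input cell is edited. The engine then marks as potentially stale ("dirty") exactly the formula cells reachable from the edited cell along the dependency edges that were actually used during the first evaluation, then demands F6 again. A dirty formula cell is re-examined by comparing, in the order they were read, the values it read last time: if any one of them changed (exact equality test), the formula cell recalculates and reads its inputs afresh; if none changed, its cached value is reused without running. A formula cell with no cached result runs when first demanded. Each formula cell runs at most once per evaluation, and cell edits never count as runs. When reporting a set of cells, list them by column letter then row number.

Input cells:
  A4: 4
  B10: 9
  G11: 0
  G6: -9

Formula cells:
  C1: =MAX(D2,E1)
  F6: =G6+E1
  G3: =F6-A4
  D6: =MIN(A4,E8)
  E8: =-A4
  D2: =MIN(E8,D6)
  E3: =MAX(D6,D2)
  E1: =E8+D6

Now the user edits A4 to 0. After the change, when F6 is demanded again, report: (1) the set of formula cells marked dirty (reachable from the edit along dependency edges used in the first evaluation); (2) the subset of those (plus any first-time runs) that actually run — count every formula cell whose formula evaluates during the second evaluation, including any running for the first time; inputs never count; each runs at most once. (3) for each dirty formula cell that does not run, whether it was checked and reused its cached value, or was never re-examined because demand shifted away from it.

Dirty set: D6, E1, E8, F6.
Run set: D6, E1, E8, F6 (4 run).
All dirty formula cells ended up running.

Initial pass — values computed on the first demand:
  E8 = -(4) = -4
  D6 = MIN(4, -4) = -4
  E1 = -4 + -4 = -8
  F6 = -9 + -8 = -17

Second demand — change propagation:
  E8: re-runs because A4 4->0; new result 0.
  D6: re-runs because A4 4->0; E8 -4->0; new result 0.
  E1: re-runs because E8 -4->0; D6 -4->0; new result 0.
  F6: re-runs because E1 -8->0; new result -9.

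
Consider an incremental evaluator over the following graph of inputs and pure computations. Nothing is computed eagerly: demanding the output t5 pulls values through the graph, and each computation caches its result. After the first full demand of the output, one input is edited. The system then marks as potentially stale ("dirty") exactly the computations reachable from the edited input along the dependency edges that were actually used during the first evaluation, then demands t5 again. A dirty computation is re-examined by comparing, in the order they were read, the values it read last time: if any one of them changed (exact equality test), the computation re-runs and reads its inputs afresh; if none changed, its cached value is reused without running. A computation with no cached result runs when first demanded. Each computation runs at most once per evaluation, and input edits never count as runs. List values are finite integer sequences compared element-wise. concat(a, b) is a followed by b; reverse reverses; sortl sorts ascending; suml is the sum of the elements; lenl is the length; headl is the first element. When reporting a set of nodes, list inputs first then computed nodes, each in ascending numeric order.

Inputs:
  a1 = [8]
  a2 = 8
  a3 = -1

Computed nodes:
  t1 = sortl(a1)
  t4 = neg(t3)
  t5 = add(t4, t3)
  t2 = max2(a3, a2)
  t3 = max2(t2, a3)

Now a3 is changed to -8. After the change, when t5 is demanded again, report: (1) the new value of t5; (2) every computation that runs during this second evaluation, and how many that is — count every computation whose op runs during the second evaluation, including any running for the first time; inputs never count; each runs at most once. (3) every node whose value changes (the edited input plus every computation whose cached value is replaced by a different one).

Initial pass — values computed on the first demand:
  t2 = max2(-1, 8) = 8
  t3 = max2(8, -1) = 8
  t4 = neg(8) = -8
  t5 = add(-8, 8) = 0

Second demand — change propagation:
  t2: re-runs because a3 -1->-8; new result 8 (unchanged).
  t3: re-runs because a3 -1->-8; new result 8 (unchanged).
  t4: re-examined; everything it read last time is the same (t3 unchanged) — cache -8 kept, no run.
  t5: re-examined; everything it read last time is the same (t4 unchanged, t3 unchanged) — cache 0 kept, no run.

The important point: at t4 every value read last time is unchanged, so the dirty flag clears without a run.

t5 now evaluates to 0.
Run set: t2, t3 (2 run).
Changed values: a3.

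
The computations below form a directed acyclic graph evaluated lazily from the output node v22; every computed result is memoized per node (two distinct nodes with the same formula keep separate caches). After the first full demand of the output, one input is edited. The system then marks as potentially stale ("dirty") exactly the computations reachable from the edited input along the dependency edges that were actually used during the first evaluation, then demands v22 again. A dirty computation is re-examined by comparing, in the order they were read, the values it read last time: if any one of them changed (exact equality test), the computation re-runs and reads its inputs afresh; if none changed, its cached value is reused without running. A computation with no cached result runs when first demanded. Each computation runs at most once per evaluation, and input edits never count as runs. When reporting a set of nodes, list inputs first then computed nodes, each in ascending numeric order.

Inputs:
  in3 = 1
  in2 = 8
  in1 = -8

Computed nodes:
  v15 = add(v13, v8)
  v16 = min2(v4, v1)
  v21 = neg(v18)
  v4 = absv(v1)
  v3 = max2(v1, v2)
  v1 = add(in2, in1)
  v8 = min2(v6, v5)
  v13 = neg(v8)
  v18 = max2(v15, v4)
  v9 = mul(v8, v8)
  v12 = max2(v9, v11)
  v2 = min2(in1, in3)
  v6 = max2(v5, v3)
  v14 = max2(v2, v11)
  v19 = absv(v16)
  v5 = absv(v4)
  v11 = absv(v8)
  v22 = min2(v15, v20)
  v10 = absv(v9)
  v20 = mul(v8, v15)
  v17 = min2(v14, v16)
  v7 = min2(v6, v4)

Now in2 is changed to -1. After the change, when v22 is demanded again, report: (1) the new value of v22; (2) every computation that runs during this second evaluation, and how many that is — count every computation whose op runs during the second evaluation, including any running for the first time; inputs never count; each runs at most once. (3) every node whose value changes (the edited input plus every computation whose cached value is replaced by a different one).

First demand of the output computes:
  v1 = add(8, -8) = 0
  v2 = min2(-8, 1) = -8
  v3 = max2(0, -8) = 0
  v4 = absv(0) = 0
  v5 = absv(0) = 0
  v6 = max2(0, 0) = 0
  v8 = min2(0, 0) = 0
  v13 = neg(0) = 0
  v15 = add(0, 0) = 0
  v20 = mul(0, 0) = 0
  v22 = min2(0, 0) = 0

After the edit, cleaning proceeds:
  v1: a read changed (in2 8->-1) — executes, giving -9.
  v3: a read changed (v1 0->-9) — executes, giving -8.
  v4: a read changed (v1 0->-9) — executes, giving 9.
  v5: a read changed (v4 0->9) — executes, giving 9.
  v6: a read changed (v5 0->9; v3 0->-8) — executes, giving 9.
  v8: a read changed (v6 0->9; v5 0->9) — executes, giving 9.
  v13: a read changed (v8 0->9) — executes, giving -9.
  v15: a read changed (v13 0->-9; v8 0->9) — executes, giving 0 — identical to its old value.
  v20: a read changed (v8 0->9) — executes, giving 0 — identical to its old value.
  v22: dirty, but its reads are unchanged (v15 unchanged, v20 unchanged); cached 0 stands.

Note where the cutoff bites: v22 is checked, finds nothing changed, and keeps its cache.

Demanding v22 again yields 0.
9 computations run: v1, v3, v4, v5, v6, v8, v13, v15, v20.
The nodes whose values change: in2, v1, v3, v4, v5, v6, v8, v13.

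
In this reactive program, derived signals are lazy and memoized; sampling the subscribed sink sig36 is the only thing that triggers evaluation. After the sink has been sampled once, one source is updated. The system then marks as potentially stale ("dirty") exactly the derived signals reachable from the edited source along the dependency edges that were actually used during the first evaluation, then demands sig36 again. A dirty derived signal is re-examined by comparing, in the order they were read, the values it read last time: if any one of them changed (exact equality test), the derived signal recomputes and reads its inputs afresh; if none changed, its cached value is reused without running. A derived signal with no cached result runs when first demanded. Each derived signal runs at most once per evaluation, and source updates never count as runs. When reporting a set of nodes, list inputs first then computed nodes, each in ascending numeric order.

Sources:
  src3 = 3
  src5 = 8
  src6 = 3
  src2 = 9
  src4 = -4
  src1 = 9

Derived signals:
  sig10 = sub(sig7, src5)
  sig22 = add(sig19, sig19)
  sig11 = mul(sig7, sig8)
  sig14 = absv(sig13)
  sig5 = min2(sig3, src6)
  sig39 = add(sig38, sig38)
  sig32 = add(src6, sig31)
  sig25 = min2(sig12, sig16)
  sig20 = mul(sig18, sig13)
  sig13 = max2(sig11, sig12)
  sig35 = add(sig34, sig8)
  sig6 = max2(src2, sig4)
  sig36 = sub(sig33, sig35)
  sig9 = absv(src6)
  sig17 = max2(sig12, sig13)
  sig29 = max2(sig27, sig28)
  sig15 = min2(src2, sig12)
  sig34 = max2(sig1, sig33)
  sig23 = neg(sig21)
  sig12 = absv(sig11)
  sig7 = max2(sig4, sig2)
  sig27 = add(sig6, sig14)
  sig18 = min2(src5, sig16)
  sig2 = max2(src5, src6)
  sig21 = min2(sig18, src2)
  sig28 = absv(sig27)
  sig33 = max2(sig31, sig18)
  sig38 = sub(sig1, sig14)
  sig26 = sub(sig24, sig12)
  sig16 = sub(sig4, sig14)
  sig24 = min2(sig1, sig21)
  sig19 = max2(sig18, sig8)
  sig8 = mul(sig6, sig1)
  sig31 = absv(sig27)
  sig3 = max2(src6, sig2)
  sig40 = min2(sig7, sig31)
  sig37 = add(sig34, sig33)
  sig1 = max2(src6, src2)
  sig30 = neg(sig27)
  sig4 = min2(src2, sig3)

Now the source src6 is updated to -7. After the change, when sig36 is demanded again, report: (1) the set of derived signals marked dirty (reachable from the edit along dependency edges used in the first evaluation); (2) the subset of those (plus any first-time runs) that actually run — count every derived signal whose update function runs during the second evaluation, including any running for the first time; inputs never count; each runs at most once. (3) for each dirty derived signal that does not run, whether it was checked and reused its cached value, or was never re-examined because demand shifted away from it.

The edit dirties: sig1, sig2, sig3, sig4, sig6, sig7, sig8, sig11, sig12, sig13, sig14, sig16, sig18, sig27, sig31, sig33, sig34, sig35, sig36.
3 derived signals run: sig1, sig2, sig3.
Cache hits after checking: sig4, sig6, sig7, sig8, sig11, sig12, sig13, sig14, sig16, sig18, sig27, sig31, sig33, sig34, sig35, sig36.
Note where the cutoff bites: sig4 is checked, finds nothing changed, and keeps its cache.

First demand of the output computes:
  sig1 = max2(3, 9) = 9
  sig2 = max2(8, 3) = 8
  sig3 = max2(3, 8) = 8
  sig4 = min2(9, 8) = 8
  sig6 = max2(9, 8) = 9
  sig7 = max2(8, 8) = 8
  sig8 = mul(9, 9) = 81
  sig11 = mul(8, 81) = 648
  sig12 = absv(648) = 648
  sig13 = max2(648, 648) = 648
  sig14 = absv(648) = 648
  sig16 = sub(8, 648) = -640
  sig18 = min2(8, -640) = -640
  sig27 = add(9, 648) = 657
  sig31 = absv(657) = 657
  sig33 = max2(657, -640) = 657
  sig34 = max2(9, 657) = 657
  sig35 = add(657, 81) = 738
  sig36 = sub(657, 738) = -81

After the edit, cleaning proceeds:
  sig1: a read changed (src6 3->-7) — executes, giving 9 — identical to its old value.
  sig2: a read changed (src6 3->-7) — executes, giving 8 — identical to its old value.
  sig3: a read changed (src6 3->-7) — executes, giving 8 — identical to its old value.
  sig4: dirty, but its reads are unchanged (src2 unchanged, sig3 unchanged); cached 8 stands.
  sig6: dirty, but its reads are unchanged (src2 unchanged, sig4 unchanged); cached 9 stands.
  sig7: dirty, but its reads are unchanged (sig4 unchanged, sig2 unchanged); cached 8 stands.
  sig8: dirty, but its reads are unchanged (sig6 unchanged, sig1 unchanged); cached 81 stands.
  sig11: dirty, but its reads are unchanged (sig7 unchanged, sig8 unchanged); cached 648 stands.
  sig12: dirty, but its reads are unchanged (sig11 unchanged); cached 648 stands.
  sig13: dirty, but its reads are unchanged (sig11 unchanged, sig12 unchanged); cached 648 stands.
  sig14: dirty, but its reads are unchanged (sig13 unchanged); cached 648 stands.
  sig16: dirty, but its reads are unchanged (sig4 unchanged, sig14 unchanged); cached -640 stands.
  sig18: dirty, but its reads are unchanged (src5 unchanged, sig16 unchanged); cached -640 stands.
  sig27: dirty, but its reads are unchanged (sig6 unchanged, sig14 unchanged); cached 657 stands.
  sig31: dirty, but its reads are unchanged (sig27 unchanged); cached 657 stands.
  sig33: dirty, but its reads are unchanged (sig31 unchanged, sig18 unchanged); cached 657 stands.
  sig34: dirty, but its reads are unchanged (sig1 unchanged, sig33 unchanged); cached 657 stands.
  sig35: dirty, but its reads are unchanged (sig34 unchanged, sig8 unchanged); cached 738 stands.
  sig36: dirty, but its reads are unchanged (sig33 unchanged, sig35 unchanged); cached -81 stands.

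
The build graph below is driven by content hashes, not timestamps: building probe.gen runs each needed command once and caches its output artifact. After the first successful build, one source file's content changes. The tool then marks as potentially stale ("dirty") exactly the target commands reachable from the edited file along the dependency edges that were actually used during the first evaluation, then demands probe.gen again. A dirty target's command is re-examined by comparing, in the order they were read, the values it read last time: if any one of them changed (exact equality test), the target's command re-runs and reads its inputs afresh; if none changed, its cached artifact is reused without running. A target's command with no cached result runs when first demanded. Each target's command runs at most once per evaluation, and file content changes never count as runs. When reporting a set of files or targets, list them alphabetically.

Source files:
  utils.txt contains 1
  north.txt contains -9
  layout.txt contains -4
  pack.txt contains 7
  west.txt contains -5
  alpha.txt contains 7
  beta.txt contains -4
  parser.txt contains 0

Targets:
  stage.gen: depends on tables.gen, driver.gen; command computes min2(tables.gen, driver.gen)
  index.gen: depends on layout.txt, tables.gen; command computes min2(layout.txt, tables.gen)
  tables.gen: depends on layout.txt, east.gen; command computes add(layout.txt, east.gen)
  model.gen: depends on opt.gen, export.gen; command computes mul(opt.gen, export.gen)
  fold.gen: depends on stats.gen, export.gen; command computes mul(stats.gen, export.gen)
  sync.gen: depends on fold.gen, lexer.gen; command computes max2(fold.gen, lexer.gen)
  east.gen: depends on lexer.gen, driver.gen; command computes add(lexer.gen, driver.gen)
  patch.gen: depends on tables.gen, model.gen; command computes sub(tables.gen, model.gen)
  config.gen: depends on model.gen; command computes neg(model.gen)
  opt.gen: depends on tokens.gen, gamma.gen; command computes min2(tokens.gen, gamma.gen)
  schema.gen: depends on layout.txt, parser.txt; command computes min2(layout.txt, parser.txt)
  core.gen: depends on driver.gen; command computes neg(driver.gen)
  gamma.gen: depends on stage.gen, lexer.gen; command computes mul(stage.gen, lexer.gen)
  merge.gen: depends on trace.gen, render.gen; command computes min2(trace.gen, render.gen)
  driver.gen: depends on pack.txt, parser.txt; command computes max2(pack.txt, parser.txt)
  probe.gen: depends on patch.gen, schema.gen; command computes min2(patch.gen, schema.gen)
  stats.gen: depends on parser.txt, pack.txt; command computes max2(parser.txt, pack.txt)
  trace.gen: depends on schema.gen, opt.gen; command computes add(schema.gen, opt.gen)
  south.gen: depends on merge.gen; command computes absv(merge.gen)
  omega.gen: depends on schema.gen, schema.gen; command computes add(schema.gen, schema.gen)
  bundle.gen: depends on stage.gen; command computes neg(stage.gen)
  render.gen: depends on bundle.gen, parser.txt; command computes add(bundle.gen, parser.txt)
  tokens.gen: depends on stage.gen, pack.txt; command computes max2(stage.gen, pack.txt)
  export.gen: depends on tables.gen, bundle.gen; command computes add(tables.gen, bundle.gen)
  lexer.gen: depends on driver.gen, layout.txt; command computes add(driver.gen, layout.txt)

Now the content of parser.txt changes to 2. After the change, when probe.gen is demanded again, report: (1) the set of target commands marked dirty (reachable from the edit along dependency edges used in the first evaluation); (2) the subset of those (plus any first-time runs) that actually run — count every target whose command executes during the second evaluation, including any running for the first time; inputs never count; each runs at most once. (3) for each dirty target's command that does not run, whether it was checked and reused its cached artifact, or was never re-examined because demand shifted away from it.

Dirty set: bundle.gen, driver.gen, east.gen, export.gen, gamma.gen, lexer.gen, model.gen, opt.gen, patch.gen, probe.gen, schema.gen, stage.gen, tables.gen, tokens.gen.
Run set: driver.gen, schema.gen (2 run).
Re-examined without running (cache reused): bundle.gen, east.gen, export.gen, gamma.gen, lexer.gen, model.gen, opt.gen, patch.gen, probe.gen, stage.gen, tables.gen, tokens.gen.
The important point: at lexer.gen every value read last time is unchanged, so the dirty flag clears without a run.

Initial pass — values computed on the first demand:
  driver.gen = max2(7, 0) = 7
  lexer.gen = add(7, -4) = 3
  east.gen = add(3, 7) = 10
  schema.gen = min2(-4, 0) = -4
  tables.gen = add(-4, 10) = 6
  stage.gen = min2(6, 7) = 6
  bundle.gen = neg(6) = -6
  export.gen = add(6, -6) = 0
  gamma.gen = mul(6, 3) = 18
  tokens.gen = max2(6, 7) = 7
  opt.gen = min2(7, 18) = 7
  model.gen = mul(7, 0) = 0
  patch.gen = sub(6, 0) = 6
  probe.gen = min2(6, -4) = -4

Second demand — change propagation:
  driver.gen: re-runs because parser.txt 0->2; new result 7 (unchanged).
  lexer.gen: re-examined; everything it read last time is the same (driver.gen unchanged, layout.txt unchanged) — cache 3 kept, no run.
  east.gen: re-examined; everything it read last time is the same (lexer.gen unchanged, driver.gen unchanged) — cache 10 kept, no run.
  schema.gen: re-runs because parser.txt 0->2; new result -4 (unchanged).
  tables.gen: re-examined; everything it read last time is the same (layout.txt unchanged, east.gen unchanged) — cache 6 kept, no run.
  stage.gen: re-examined; everything it read last time is the same (tables.gen unchanged, driver.gen unchanged) — cache 6 kept, no run.
  bundle.gen: re-examined; everything it read last time is the same (stage.gen unchanged) — cache -6 kept, no run.
  export.gen: re-examined; everything it read last time is the same (tables.gen unchanged, bundle.gen unchanged) — cache 0 kept, no run.
  gamma.gen: re-examined; everything it read last time is the same (stage.gen unchanged, lexer.gen unchanged) — cache 18 kept, no run.
  tokens.gen: re-examined; everything it read last time is the same (stage.gen unchanged, pack.txt unchanged) — cache 7 kept, no run.
  opt.gen: re-examined; everything it read last time is the same (tokens.gen unchanged, gamma.gen unchanged) — cache 7 kept, no run.
  model.gen: re-examined; everything it read last time is the same (opt.gen unchanged, export.gen unchanged) — cache 0 kept, no run.
  patch.gen: re-examined; everything it read last time is the same (tables.gen unchanged, model.gen unchanged) — cache 6 kept, no run.
  probe.gen: re-examined; everything it read last time is the same (patch.gen unchanged, schema.gen unchanged) — cache -4 kept, no run.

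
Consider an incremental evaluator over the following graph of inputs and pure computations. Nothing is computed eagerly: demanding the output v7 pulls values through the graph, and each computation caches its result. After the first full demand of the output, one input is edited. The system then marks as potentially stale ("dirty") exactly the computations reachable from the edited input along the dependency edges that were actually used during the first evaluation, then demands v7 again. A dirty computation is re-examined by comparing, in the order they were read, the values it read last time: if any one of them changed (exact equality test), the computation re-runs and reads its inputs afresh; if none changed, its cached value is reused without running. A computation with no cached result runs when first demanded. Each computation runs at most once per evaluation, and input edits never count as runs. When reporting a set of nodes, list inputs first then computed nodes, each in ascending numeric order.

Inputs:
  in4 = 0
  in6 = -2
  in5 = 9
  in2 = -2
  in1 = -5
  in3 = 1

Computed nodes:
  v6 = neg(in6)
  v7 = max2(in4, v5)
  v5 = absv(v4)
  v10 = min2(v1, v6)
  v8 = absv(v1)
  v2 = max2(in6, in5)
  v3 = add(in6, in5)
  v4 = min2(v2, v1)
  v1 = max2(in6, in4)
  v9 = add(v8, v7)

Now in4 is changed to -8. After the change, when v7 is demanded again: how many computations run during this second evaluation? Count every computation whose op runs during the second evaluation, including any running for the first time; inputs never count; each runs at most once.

Run set: v1, v4, v5, v7 (4 run).

Initial pass — values computed on the first demand:
  v1 = max2(-2, 0) = 0
  v2 = max2(-2, 9) = 9
  v4 = min2(9, 0) = 0
  v5 = absv(0) = 0
  v7 = max2(0, 0) = 0

Second demand — change propagation:
  v1: re-runs because in4 0->-8; new result -2.
  v4: re-runs because v1 0->-2; new result -2.
  v5: re-runs because v4 0->-2; new result 2.
  v7: re-runs because in4 0->-8; v5 0->2; new result 2.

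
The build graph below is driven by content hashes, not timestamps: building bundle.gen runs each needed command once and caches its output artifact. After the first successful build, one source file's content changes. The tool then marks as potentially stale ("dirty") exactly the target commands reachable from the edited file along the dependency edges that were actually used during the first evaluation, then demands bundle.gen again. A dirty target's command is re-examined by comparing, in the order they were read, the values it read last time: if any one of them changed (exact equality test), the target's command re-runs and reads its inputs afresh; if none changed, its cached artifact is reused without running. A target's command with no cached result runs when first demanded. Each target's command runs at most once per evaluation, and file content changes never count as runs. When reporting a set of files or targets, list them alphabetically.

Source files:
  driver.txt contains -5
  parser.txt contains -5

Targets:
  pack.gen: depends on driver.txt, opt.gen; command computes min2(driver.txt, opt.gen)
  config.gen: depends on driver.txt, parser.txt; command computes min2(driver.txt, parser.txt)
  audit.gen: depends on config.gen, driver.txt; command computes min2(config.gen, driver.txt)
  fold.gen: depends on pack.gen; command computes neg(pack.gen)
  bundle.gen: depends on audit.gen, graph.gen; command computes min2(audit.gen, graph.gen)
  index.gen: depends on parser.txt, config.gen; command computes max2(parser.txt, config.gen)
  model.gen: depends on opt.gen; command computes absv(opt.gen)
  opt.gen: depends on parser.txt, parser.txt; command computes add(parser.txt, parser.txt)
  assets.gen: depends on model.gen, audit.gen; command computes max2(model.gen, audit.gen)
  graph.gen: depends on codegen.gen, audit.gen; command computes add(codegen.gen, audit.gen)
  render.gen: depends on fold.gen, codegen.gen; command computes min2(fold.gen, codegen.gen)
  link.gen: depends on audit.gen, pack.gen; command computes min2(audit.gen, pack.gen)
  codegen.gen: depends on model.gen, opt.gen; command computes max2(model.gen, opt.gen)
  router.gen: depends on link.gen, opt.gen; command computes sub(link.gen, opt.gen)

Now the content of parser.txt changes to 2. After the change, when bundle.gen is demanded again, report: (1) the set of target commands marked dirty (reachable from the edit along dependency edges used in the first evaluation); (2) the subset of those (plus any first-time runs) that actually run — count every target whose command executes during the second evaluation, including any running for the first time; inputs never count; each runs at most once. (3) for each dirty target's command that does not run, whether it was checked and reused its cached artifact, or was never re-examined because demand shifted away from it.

Dirty set: audit.gen, bundle.gen, codegen.gen, config.gen, graph.gen, model.gen, opt.gen.
Run set: bundle.gen, codegen.gen, config.gen, graph.gen, model.gen, opt.gen (6 run).
Re-examined without running (cache reused): audit.gen.
The important point: at audit.gen every value read last time is unchanged, so the dirty flag clears without a run.

Initial pass — values computed on the first demand:
  config.gen = min2(-5, -5) = -5
  audit.gen = min2(-5, -5) = -5
  opt.gen = add(-5, -5) = -10
  model.gen = absv(-10) = 10
  codegen.gen = max2(10, -10) = 10
  graph.gen = add(10, -5) = 5
  bundle.gen = min2(-5, 5) = -5

Second demand — change propagation:
  config.gen: re-runs because parser.txt -5->2; new result -5 (unchanged).
  audit.gen: re-examined; everything it read last time is the same (config.gen unchanged, driver.txt unchanged) — cache -5 kept, no run.
  opt.gen: re-runs because parser.txt -5->2; parser.txt -5->2; new result 4.
  model.gen: re-runs because opt.gen -10->4; new result 4.
  codegen.gen: re-runs because model.gen 10->4; opt.gen -10->4; new result 4.
  graph.gen: re-runs because codegen.gen 10->4; new result -1.
  bundle.gen: re-runs because graph.gen 5->-1; new result -5 (unchanged).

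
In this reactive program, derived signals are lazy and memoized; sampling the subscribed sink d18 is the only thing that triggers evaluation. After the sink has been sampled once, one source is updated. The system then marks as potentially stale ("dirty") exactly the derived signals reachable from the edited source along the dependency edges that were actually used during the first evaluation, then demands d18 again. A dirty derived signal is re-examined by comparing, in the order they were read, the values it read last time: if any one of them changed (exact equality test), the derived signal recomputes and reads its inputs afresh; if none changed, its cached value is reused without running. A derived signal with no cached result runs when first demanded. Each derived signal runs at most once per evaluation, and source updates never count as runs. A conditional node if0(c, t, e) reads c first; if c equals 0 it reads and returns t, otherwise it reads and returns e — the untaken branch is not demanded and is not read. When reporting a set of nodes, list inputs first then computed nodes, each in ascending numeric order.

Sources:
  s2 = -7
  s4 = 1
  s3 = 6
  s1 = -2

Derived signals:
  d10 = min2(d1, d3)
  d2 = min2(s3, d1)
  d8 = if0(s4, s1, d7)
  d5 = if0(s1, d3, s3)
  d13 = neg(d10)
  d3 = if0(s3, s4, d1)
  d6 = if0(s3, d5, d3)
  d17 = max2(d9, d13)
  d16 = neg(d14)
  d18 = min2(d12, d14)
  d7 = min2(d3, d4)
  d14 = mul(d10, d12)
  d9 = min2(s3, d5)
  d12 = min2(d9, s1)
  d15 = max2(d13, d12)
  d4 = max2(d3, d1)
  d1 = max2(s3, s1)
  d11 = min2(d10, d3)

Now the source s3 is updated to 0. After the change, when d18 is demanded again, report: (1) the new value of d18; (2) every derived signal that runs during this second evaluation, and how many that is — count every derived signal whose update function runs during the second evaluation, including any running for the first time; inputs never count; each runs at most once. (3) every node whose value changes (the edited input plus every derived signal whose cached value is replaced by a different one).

Demanding d18 again yields -2.
8 derived signals run: d1, d3, d5, d9, d10, d12, d14, d18.
The nodes whose values change: s3, d1, d3, d5, d9, d10, d14, d18.

First demand of the output computes:
  d1 = max2(6, -2) = 6
  d3 = if0(s3=6 -> else branch d1) = 6
  d5 = if0(s1=-2 -> else branch s3) = 6
  d9 = min2(6, 6) = 6
  d10 = min2(6, 6) = 6
  d12 = min2(6, -2) = -2
  d14 = mul(6, -2) = -12
  d18 = min2(-2, -12) = -12

After the edit, cleaning proceeds:
  d1: a read changed (s3 6->0) — executes, giving 0.
  d3: a read changed (s3 6->0; d1 6->0) — executes, giving 1.
  d5: a read changed (s3 6->0) — executes, giving 0.
  d9: a read changed (s3 6->0; d5 6->0) — executes, giving 0.
  d10: a read changed (d1 6->0; d3 6->1) — executes, giving 0.
  d12: a read changed (d9 6->0) — executes, giving -2 — identical to its old value.
  d14: a read changed (d10 6->0) — executes, giving 0.
  d18: a read changed (d14 -12->0) — executes, giving -2.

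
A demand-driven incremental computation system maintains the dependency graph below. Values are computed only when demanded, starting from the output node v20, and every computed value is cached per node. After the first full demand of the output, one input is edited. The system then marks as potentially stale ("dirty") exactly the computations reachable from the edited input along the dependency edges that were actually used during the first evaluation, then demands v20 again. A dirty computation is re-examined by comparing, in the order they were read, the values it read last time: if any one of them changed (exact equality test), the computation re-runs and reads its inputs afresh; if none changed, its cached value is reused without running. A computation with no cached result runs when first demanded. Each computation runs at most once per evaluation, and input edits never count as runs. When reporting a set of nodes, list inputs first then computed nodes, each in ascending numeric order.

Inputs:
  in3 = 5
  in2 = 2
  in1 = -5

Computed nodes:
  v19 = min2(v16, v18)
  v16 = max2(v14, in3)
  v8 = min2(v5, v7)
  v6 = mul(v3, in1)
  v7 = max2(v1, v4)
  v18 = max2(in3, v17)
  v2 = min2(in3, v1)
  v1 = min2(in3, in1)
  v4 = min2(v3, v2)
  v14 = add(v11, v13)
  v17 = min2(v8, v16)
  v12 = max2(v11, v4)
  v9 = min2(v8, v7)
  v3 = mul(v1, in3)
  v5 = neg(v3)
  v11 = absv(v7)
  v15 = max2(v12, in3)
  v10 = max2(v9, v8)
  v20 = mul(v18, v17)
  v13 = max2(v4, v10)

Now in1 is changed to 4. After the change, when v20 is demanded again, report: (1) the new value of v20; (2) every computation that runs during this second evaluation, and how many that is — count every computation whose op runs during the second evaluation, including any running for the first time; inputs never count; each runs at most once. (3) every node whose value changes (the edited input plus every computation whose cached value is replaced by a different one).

First evaluation (everything demanded from the output):
  v1 = min2(5, -5) = -5
  v2 = min2(5, -5) = -5
  v3 = mul(-5, 5) = -25
  v4 = min2(-25, -5) = -25
  v5 = neg(-25) = 25
  v7 = max2(-5, -25) = -5
  v8 = min2(25, -5) = -5
  v9 = min2(-5, -5) = -5
  v10 = max2(-5, -5) = -5
  v11 = absv(-5) = 5
  v13 = max2(-25, -5) = -5
  v14 = add(5, -5) = 0
  v16 = max2(0, 5) = 5
  v17 = min2(-5, 5) = -5
  v18 = max2(5, -5) = 5
  v20 = mul(5, -5) = -25

Propagation after the edit:
  v1: runs — in1 -5->4; result 4.
  v2: runs — v1 -5->4; result 4.
  v3: runs — v1 -5->4; result 20.
  v4: runs — v3 -25->20; v2 -5->4; result 4.
  v5: runs — v3 -25->20; result -20.
  v7: runs — v1 -5->4; v4 -25->4; result 4.
  v8: runs — v5 25->-20; v7 -5->4; result -20.
  v9: runs — v8 -5->-20; v7 -5->4; result -20.
  v10: runs — v9 -5->-20; v8 -5->-20; result -20.
  v11: runs — v7 -5->4; result 4.
  v13: runs — v4 -25->4; v10 -5->-20; result 4.
  v14: runs — v11 5->4; v13 -5->4; result 8.
  v16: runs — v14 0->8; result 8.
  v17: runs — v8 -5->-20; v16 5->8; result -20.
  v18: runs — v17 -5->-20; result 5 (same value as before).
  v20: runs — v17 -5->-20; result -100.

New value of v20: -100.
Computations that run: v1, v2, v3, v4, v5, v7, v8, v9, v10, v11, v13, v14, v16, v17, v18, v20 — 16 in total.
Values that change: in1, v1, v2, v3, v4, v5, v7, v8, v9, v10, v11, v13, v14, v16, v17, v20.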